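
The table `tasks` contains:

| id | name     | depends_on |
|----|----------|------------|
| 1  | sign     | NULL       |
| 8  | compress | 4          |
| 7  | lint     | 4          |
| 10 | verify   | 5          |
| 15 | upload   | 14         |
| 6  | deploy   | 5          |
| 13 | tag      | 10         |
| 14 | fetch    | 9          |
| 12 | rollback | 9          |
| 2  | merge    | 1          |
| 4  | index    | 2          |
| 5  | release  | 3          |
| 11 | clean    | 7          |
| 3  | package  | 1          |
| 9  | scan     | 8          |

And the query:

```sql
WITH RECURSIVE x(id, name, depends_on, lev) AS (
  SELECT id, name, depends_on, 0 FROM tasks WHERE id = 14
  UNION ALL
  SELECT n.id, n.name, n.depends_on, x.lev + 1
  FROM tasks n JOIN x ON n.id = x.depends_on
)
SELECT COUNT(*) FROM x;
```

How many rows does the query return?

6

Base: id=14 (fetch), depends_on=9, lev 0.
Iteration 1: join on id=9 -> scan (id 9, depends_on=8, lev 1).
Iteration 2: join on id=8 -> compress (id 8, depends_on=4, lev 2).
Iteration 3: join on id=4 -> index (id 4, depends_on=2, lev 3).
Iteration 4: join on id=2 -> merge (id 2, depends_on=1, lev 4).
Iteration 5: join on id=1 -> sign (id 1, depends_on=NULL, lev 5).
Iteration 6: depends_on is NULL; no match; recursion stops.
Total rows emitted: 6.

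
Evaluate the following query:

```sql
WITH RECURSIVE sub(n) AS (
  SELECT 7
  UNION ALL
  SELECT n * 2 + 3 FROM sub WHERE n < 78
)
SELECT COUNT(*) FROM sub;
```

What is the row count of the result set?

5

Base: n=7.
Iteration 1: 7 < 78 holds -> n = 7 * 2 + 3 = 17.
Iteration 2: 17 < 78 holds -> n = 17 * 2 + 3 = 37.
Iteration 3: 37 < 78 holds -> n = 37 * 2 + 3 = 77.
Iteration 4: 77 < 78 holds -> n = 77 * 2 + 3 = 157.
Iteration 5: 157 < 78 fails; recursion stops.
Total rows emitted: 5.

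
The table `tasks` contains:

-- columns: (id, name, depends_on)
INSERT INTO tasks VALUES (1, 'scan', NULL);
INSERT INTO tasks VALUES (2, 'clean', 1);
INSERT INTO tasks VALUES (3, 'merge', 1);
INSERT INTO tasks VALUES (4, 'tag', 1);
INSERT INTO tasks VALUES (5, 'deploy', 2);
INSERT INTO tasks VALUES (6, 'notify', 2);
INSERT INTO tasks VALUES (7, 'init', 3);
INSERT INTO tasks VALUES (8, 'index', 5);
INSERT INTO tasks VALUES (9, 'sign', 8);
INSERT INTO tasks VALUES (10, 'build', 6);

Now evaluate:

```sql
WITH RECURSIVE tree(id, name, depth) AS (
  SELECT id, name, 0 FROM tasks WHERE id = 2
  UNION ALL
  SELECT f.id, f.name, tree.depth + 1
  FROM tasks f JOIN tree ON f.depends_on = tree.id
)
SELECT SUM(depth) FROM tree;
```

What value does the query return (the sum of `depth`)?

Base: id=2 (clean) at depth 0.
Iteration 1: rows with depends_on in {2} -> deploy (id 5, depth 1), notify (id 6, depth 1).
Iteration 2: rows with depends_on in {5,6} -> index (id 8, depth 2), build (id 10, depth 2).
Iteration 3: rows with depends_on in {8,10} -> sign (id 9, depth 3).
Iteration 4: no rows with depends_on in {9}; recursion stops.
SUM(depth) = 0 + 1 + 1 + 2 + 2 + 3 = 9.

9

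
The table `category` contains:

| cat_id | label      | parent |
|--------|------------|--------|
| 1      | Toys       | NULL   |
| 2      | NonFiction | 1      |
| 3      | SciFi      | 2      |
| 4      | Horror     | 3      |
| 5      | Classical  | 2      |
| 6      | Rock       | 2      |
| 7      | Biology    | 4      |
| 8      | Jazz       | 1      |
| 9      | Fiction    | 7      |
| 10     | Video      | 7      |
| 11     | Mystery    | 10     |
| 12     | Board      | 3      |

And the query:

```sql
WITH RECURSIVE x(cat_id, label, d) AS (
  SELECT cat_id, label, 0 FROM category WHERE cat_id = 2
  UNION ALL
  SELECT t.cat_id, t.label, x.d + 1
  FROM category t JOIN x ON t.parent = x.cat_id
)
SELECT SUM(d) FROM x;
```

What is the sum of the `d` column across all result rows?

23

Base: cat_id=2 (NonFiction) at d 0.
Iteration 1: rows with parent in {2} -> SciFi (id 3, d 1), Classical (id 5, d 1), Rock (id 6, d 1).
Iteration 2: rows with parent in {3,5,6} -> Horror (id 4, d 2), Board (id 12, d 2).
Iteration 3: rows with parent in {4,12} -> Biology (id 7, d 3).
Iteration 4: rows with parent in {7} -> Fiction (id 9, d 4), Video (id 10, d 4).
Iteration 5: rows with parent in {9,10} -> Mystery (id 11, d 5).
Iteration 6: no rows with parent in {11}; recursion stops.
SUM(d) = 0 + 1 + 1 + 1 + 2 + 2 + 3 + 4 + 4 + 5 = 23.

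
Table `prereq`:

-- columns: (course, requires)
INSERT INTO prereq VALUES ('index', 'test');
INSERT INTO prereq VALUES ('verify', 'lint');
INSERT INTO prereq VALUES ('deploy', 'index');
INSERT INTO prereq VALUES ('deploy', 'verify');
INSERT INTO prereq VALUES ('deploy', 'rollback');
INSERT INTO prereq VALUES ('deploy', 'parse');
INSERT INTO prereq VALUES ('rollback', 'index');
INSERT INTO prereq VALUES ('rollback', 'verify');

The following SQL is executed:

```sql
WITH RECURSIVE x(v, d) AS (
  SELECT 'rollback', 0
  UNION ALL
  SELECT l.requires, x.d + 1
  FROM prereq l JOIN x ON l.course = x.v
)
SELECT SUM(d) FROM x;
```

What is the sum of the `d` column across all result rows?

Base: (rollback, d=0).
Iteration 1: edges from {rollback} -> (index, d=1), (verify, d=1).
Iteration 2: edges from {index,verify} -> (lint, d=2), (test, d=2).
Iteration 3: no outgoing edges from {lint,test}; recursion stops.
SUM(d) = 0 + 1 + 1 + 2 + 2 = 6.

6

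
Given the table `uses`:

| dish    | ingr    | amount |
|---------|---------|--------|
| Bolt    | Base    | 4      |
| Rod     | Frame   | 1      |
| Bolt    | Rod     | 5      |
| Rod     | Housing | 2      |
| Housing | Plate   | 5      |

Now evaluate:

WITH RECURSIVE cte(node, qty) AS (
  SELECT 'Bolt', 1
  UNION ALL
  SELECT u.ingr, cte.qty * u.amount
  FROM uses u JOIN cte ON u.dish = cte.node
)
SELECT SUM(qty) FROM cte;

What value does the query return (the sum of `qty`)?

75

Base: (Bolt, qty=1).
Iteration 1: components of {Bolt} -> Base = 1*4 = 4, Rod = 1*5 = 5.
Iteration 2: components of {Base,Rod} -> Frame = 5*1 = 5, Housing = 5*2 = 10.
Iteration 3: components of {Frame,Housing} -> Plate = 10*5 = 50.
Iteration 4: no further components; recursion stops.
SUM(qty) = 1 + 5 + 4 + 10 + 5 + 50 = 75.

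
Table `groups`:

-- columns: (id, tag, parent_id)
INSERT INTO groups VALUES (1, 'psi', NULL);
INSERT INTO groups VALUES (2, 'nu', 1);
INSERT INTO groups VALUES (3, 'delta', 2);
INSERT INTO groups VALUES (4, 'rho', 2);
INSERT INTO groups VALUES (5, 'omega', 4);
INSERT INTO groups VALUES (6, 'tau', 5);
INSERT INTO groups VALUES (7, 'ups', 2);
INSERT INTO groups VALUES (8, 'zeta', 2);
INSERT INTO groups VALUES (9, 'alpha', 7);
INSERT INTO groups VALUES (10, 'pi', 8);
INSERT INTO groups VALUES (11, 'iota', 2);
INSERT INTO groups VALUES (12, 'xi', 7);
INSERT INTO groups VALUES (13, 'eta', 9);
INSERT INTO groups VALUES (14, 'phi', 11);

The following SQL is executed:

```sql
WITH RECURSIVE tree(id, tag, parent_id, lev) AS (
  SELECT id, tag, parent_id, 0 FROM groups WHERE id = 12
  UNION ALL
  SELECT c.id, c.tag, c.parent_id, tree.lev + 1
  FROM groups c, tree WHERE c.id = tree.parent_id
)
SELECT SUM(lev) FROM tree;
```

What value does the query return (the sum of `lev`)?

Base: id=12 (xi), parent_id=7, lev 0.
Iteration 1: join on id=7 -> ups (id 7, parent_id=2, lev 1).
Iteration 2: join on id=2 -> nu (id 2, parent_id=1, lev 2).
Iteration 3: join on id=1 -> psi (id 1, parent_id=NULL, lev 3).
Iteration 4: parent_id is NULL; no match; recursion stops.
SUM(lev) = 0 + 1 + 2 + 3 = 6.

6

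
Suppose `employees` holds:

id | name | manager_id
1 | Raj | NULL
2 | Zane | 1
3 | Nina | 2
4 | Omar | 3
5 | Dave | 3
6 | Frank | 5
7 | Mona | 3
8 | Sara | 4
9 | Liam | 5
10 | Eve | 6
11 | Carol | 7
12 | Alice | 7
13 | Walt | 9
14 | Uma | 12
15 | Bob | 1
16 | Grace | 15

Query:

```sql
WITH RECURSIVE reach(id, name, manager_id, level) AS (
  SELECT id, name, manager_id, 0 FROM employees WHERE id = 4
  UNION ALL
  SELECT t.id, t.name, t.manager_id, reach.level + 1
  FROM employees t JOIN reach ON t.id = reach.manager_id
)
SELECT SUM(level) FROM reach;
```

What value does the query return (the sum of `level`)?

6

Base: id=4 (Omar), manager_id=3, level 0.
Iteration 1: join on id=3 -> Nina (id 3, manager_id=2, level 1).
Iteration 2: join on id=2 -> Zane (id 2, manager_id=1, level 2).
Iteration 3: join on id=1 -> Raj (id 1, manager_id=NULL, level 3).
Iteration 4: manager_id is NULL; no match; recursion stops.
SUM(level) = 0 + 1 + 2 + 3 = 6.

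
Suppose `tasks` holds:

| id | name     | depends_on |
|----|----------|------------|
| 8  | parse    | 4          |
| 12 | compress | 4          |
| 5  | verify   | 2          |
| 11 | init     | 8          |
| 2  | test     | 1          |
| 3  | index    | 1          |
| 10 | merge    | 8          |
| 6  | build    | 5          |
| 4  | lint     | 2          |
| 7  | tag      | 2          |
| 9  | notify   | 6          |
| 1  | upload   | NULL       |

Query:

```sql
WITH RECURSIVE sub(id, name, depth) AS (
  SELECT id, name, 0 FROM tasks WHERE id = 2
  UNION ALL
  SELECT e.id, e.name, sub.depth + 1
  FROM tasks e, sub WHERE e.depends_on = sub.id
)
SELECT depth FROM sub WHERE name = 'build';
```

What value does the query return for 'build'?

2

Base: id=2 (test) at depth 0.
Iteration 1: rows with depends_on in {2} -> lint (id 4, depth 1), verify (id 5, depth 1), tag (id 7, depth 1).
Iteration 2: rows with depends_on in {4,5,7} -> build (id 6, depth 2), parse (id 8, depth 2), compress (id 12, depth 2).
Iteration 3: rows with depends_on in {6,8,12} -> notify (id 9, depth 3), merge (id 10, depth 3), init (id 11, depth 3).
Iteration 4: no rows with depends_on in {9,10,11}; recursion stops.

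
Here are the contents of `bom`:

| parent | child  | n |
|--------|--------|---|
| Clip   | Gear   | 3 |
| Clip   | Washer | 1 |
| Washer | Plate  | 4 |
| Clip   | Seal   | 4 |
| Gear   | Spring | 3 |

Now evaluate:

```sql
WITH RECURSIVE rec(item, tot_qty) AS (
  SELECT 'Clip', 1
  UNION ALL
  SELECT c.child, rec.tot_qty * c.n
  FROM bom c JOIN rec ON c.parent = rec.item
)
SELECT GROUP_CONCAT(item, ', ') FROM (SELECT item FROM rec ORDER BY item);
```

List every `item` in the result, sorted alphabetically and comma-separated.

Base: (Clip, tot_qty=1).
Iteration 1: components of {Clip} -> Gear = 1*3 = 3, Seal = 1*4 = 4, Washer = 1*1 = 1.
Iteration 2: components of {Gear,Seal,Washer} -> Plate = 1*4 = 4, Spring = 3*3 = 9.
Iteration 3: no further components; recursion stops.

Clip, Gear, Plate, Seal, Spring, Washer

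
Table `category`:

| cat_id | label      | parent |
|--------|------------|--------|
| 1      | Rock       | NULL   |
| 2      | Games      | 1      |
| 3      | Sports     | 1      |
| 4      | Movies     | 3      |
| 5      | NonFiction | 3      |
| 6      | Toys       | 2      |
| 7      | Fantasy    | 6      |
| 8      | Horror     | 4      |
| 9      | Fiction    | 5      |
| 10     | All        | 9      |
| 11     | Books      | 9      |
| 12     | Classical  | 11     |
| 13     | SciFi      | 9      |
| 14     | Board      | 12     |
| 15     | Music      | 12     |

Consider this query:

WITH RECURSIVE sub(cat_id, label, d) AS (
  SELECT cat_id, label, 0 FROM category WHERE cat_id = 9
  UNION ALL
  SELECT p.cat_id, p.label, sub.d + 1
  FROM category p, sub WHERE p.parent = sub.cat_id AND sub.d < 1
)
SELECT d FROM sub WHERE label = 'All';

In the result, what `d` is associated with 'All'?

Base: cat_id=9 (Fiction) at d 0.
Iteration 1: rows with parent in {9} -> All (id 10, d 1), Books (id 11, d 1), SciFi (id 13, d 1).
Iteration 2: d < 1 fails for all current rows; recursion stops.

1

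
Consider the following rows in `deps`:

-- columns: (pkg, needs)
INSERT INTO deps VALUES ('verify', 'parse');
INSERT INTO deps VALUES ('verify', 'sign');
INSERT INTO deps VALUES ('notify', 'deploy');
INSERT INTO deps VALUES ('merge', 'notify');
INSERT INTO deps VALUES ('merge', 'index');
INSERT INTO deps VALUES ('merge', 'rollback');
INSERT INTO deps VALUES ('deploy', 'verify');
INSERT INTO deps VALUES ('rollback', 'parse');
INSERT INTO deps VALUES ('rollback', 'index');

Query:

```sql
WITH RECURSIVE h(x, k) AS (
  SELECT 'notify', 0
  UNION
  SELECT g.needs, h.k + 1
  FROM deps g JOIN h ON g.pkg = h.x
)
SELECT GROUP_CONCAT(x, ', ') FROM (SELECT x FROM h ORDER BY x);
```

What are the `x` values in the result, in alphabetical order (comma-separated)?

Base: (notify, k=0).
Iteration 1: edges from {notify} -> (deploy, k=1).
Iteration 2: edges from {deploy} -> (verify, k=2).
Iteration 3: edges from {verify} -> (parse, k=3), (sign, k=3).
Iteration 4: no outgoing edges from {parse,sign}; recursion stops.

deploy, notify, parse, sign, verify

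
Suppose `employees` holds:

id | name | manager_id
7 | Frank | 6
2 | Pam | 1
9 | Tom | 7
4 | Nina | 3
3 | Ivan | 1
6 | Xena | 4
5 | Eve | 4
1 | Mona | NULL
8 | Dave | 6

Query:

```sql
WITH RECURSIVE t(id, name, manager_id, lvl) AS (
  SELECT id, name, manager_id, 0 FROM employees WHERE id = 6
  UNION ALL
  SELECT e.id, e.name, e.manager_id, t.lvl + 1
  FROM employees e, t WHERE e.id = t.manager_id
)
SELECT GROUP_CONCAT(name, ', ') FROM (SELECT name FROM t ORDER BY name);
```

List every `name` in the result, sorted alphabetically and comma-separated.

Base: id=6 (Xena), manager_id=4, lvl 0.
Iteration 1: join on id=4 -> Nina (id 4, manager_id=3, lvl 1).
Iteration 2: join on id=3 -> Ivan (id 3, manager_id=1, lvl 2).
Iteration 3: join on id=1 -> Mona (id 1, manager_id=NULL, lvl 3).
Iteration 4: manager_id is NULL; no match; recursion stops.

Ivan, Mona, Nina, Xena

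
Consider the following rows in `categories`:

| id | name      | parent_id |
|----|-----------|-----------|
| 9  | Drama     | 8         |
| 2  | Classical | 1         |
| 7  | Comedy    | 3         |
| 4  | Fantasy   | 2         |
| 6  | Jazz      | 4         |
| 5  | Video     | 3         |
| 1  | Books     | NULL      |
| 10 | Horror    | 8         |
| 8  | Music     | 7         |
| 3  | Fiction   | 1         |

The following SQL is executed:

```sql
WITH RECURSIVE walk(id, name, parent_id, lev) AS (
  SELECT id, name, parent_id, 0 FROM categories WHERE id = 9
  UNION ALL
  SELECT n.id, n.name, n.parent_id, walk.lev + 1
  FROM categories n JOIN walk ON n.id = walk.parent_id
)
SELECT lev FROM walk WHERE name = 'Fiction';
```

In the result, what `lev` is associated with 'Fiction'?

3

Base: id=9 (Drama), parent_id=8, lev 0.
Iteration 1: join on id=8 -> Music (id 8, parent_id=7, lev 1).
Iteration 2: join on id=7 -> Comedy (id 7, parent_id=3, lev 2).
Iteration 3: join on id=3 -> Fiction (id 3, parent_id=1, lev 3).
Iteration 4: join on id=1 -> Books (id 1, parent_id=NULL, lev 4).
Iteration 5: parent_id is NULL; no match; recursion stops.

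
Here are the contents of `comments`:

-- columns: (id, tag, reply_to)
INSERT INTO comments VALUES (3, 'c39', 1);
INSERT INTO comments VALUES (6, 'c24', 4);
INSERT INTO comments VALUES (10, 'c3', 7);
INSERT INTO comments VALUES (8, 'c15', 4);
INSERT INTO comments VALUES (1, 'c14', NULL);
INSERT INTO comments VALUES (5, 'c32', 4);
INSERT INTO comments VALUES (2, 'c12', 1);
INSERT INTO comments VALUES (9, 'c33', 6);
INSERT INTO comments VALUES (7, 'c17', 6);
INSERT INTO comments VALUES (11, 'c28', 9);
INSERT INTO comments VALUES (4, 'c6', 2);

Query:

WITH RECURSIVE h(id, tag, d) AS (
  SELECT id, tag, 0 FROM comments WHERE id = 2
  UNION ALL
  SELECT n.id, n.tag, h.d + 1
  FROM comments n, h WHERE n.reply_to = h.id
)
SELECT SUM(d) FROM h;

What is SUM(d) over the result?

21

Base: id=2 (c12) at d 0.
Iteration 1: rows with reply_to in {2} -> c6 (id 4, d 1).
Iteration 2: rows with reply_to in {4} -> c32 (id 5, d 2), c24 (id 6, d 2), c15 (id 8, d 2).
Iteration 3: rows with reply_to in {5,6,8} -> c17 (id 7, d 3), c33 (id 9, d 3).
Iteration 4: rows with reply_to in {7,9} -> c3 (id 10, d 4), c28 (id 11, d 4).
Iteration 5: no rows with reply_to in {10,11}; recursion stops.
SUM(d) = 0 + 1 + 2 + 2 + 2 + 3 + 3 + 4 + 4 = 21.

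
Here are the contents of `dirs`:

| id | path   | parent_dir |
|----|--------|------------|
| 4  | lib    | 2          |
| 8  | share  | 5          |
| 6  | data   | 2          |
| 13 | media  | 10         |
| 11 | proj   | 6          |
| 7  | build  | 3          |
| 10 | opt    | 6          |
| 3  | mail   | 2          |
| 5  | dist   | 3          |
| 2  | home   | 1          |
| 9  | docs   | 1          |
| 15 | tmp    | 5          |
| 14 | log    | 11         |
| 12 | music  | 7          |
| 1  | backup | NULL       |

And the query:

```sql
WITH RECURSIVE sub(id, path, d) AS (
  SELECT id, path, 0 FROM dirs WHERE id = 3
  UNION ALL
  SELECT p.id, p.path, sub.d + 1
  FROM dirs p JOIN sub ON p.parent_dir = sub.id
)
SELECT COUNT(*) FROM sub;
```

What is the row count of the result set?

Base: id=3 (mail) at d 0.
Iteration 1: rows with parent_dir in {3} -> dist (id 5, d 1), build (id 7, d 1).
Iteration 2: rows with parent_dir in {5,7} -> share (id 8, d 2), music (id 12, d 2), tmp (id 15, d 2).
Iteration 3: no rows with parent_dir in {8,12,15}; recursion stops.
Total rows emitted: 6.

6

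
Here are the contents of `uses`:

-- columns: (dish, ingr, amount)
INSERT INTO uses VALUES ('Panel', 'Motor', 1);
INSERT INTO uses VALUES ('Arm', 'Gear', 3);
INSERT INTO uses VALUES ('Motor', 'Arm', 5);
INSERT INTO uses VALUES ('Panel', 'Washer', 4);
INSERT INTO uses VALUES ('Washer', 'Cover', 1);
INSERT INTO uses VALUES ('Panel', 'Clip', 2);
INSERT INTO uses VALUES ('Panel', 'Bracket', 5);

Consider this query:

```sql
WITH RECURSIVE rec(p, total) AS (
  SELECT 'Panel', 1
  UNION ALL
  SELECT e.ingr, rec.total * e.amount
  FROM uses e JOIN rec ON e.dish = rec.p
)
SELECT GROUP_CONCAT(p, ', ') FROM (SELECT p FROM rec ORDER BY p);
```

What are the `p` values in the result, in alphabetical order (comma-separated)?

Base: (Panel, total=1).
Iteration 1: components of {Panel} -> Bracket = 1*5 = 5, Clip = 1*2 = 2, Motor = 1*1 = 1, Washer = 1*4 = 4.
Iteration 2: components of {Bracket,Clip,Motor,Washer} -> Arm = 1*5 = 5, Cover = 4*1 = 4.
Iteration 3: components of {Arm,Cover} -> Gear = 5*3 = 15.
Iteration 4: no further components; recursion stops.

Arm, Bracket, Clip, Cover, Gear, Motor, Panel, Washer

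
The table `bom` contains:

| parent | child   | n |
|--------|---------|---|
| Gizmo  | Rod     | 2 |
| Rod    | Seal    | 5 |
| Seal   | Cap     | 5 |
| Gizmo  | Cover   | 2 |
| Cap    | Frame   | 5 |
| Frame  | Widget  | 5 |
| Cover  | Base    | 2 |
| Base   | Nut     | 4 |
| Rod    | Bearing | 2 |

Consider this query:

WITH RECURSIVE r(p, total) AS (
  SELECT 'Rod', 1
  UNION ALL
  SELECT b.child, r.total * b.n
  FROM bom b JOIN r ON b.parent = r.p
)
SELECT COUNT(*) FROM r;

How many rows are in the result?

6

Base: (Rod, total=1).
Iteration 1: components of {Rod} -> Bearing = 1*2 = 2, Seal = 1*5 = 5.
Iteration 2: components of {Bearing,Seal} -> Cap = 5*5 = 25.
Iteration 3: components of {Cap} -> Frame = 25*5 = 125.
Iteration 4: components of {Frame} -> Widget = 125*5 = 625.
Iteration 5: no further components; recursion stops.
Total rows emitted: 6.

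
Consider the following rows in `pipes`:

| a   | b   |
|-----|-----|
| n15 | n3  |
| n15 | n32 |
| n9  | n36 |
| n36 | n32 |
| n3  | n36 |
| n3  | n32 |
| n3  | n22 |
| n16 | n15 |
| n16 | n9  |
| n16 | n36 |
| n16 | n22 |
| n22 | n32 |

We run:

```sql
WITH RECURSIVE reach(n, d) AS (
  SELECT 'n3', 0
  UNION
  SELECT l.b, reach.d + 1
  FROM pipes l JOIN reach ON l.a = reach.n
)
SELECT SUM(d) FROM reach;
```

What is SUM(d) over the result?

Base: (n3, d=0).
Iteration 1: edges from {n3} -> (n22, d=1), (n32, d=1), (n36, d=1).
Iteration 2: edges from {n22,n32,n36} -> (n32, d=2). [UNION drops 1 duplicate row(s)]
Iteration 3: no outgoing edges from {n32}; recursion stops.
SUM(d) = 0 + 1 + 1 + 1 + 2 = 5.

5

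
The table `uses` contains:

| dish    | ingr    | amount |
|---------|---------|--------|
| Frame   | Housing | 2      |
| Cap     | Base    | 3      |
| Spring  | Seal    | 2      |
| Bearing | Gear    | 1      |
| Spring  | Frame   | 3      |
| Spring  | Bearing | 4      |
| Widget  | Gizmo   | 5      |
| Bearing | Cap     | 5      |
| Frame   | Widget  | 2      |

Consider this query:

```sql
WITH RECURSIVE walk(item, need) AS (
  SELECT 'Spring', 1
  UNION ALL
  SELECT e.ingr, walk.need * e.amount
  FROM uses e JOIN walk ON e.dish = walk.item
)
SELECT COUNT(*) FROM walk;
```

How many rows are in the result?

10

Base: (Spring, need=1).
Iteration 1: components of {Spring} -> Bearing = 1*4 = 4, Frame = 1*3 = 3, Seal = 1*2 = 2.
Iteration 2: components of {Bearing,Frame,Seal} -> Cap = 4*5 = 20, Gear = 4*1 = 4, Housing = 3*2 = 6, Widget = 3*2 = 6.
Iteration 3: components of {Cap,Gear,Housing,Widget} -> Base = 20*3 = 60, Gizmo = 6*5 = 30.
Iteration 4: no further components; recursion stops.
Total rows emitted: 10.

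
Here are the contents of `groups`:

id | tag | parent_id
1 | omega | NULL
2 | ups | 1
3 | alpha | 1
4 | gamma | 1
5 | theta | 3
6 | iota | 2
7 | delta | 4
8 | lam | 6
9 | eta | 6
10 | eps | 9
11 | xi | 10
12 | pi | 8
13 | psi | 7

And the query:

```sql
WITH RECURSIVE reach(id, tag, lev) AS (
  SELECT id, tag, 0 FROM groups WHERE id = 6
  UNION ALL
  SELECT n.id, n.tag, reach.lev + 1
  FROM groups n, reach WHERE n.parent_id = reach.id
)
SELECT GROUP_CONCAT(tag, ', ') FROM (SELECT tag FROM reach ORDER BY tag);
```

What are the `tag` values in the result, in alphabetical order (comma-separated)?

eps, eta, iota, lam, pi, xi

Base: id=6 (iota) at lev 0.
Iteration 1: rows with parent_id in {6} -> lam (id 8, lev 1), eta (id 9, lev 1).
Iteration 2: rows with parent_id in {8,9} -> eps (id 10, lev 2), pi (id 12, lev 2).
Iteration 3: rows with parent_id in {10,12} -> xi (id 11, lev 3).
Iteration 4: no rows with parent_id in {11}; recursion stops.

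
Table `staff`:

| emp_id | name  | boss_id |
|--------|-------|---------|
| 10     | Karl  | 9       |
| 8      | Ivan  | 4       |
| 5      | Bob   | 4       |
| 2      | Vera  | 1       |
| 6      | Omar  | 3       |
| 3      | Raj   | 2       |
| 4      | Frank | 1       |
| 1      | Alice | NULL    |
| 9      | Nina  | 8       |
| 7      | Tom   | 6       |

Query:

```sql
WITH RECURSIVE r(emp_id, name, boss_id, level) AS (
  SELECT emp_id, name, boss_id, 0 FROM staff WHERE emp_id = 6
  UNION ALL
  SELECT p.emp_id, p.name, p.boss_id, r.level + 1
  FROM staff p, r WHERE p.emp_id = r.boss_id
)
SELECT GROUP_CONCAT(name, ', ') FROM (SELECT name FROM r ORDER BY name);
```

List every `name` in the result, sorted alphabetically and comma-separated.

Base: emp_id=6 (Omar), boss_id=3, level 0.
Iteration 1: join on emp_id=3 -> Raj (id 3, boss_id=2, level 1).
Iteration 2: join on emp_id=2 -> Vera (id 2, boss_id=1, level 2).
Iteration 3: join on emp_id=1 -> Alice (id 1, boss_id=NULL, level 3).
Iteration 4: boss_id is NULL; no match; recursion stops.

Alice, Omar, Raj, Vera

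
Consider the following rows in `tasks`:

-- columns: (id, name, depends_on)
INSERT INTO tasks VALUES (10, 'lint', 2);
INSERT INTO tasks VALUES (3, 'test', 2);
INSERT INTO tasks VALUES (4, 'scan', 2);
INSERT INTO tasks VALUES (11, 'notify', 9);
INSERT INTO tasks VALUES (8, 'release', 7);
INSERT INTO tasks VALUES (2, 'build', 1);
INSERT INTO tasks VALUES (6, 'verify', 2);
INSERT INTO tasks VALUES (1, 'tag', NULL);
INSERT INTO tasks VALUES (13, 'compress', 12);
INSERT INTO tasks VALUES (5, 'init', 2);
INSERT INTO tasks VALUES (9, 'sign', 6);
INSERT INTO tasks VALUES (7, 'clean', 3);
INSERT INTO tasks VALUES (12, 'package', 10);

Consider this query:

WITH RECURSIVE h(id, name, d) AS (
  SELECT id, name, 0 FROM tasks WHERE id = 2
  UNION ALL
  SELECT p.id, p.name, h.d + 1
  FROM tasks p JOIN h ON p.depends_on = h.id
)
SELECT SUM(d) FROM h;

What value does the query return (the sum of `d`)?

Base: id=2 (build) at d 0.
Iteration 1: rows with depends_on in {2} -> test (id 3, d 1), scan (id 4, d 1), init (id 5, d 1), verify (id 6, d 1), lint (id 10, d 1).
Iteration 2: rows with depends_on in {3,4,5,6,10} -> clean (id 7, d 2), sign (id 9, d 2), package (id 12, d 2).
Iteration 3: rows with depends_on in {7,9,12} -> release (id 8, d 3), notify (id 11, d 3), compress (id 13, d 3).
Iteration 4: no rows with depends_on in {8,11,13}; recursion stops.
SUM(d) = 0 + 1 + 1 + 1 + 1 + 1 + 2 + 2 + 2 + 3 + 3 + 3 = 20.

20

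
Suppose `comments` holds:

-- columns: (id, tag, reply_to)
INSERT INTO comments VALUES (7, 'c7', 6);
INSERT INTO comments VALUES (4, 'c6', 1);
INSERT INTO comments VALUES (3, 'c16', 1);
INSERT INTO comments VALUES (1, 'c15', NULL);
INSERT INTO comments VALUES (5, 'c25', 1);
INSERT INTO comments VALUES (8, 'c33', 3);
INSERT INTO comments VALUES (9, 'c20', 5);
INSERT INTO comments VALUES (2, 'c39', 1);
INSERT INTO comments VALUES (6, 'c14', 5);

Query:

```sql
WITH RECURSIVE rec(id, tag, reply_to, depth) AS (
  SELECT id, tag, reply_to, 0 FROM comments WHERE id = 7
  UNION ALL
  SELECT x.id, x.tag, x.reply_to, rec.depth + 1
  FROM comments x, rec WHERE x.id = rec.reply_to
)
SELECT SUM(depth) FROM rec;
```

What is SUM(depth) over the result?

Base: id=7 (c7), reply_to=6, depth 0.
Iteration 1: join on id=6 -> c14 (id 6, reply_to=5, depth 1).
Iteration 2: join on id=5 -> c25 (id 5, reply_to=1, depth 2).
Iteration 3: join on id=1 -> c15 (id 1, reply_to=NULL, depth 3).
Iteration 4: reply_to is NULL; no match; recursion stops.
SUM(depth) = 0 + 1 + 2 + 3 = 6.

6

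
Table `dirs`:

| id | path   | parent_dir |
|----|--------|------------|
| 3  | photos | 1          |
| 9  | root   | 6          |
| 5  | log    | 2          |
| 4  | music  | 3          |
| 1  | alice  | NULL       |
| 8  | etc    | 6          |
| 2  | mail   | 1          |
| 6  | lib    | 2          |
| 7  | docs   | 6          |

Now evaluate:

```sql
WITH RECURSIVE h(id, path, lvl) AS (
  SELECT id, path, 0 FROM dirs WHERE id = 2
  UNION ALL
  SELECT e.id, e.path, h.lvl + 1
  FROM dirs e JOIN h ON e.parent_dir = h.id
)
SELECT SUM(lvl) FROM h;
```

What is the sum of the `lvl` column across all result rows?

8

Base: id=2 (mail) at lvl 0.
Iteration 1: rows with parent_dir in {2} -> log (id 5, lvl 1), lib (id 6, lvl 1).
Iteration 2: rows with parent_dir in {5,6} -> docs (id 7, lvl 2), etc (id 8, lvl 2), root (id 9, lvl 2).
Iteration 3: no rows with parent_dir in {7,8,9}; recursion stops.
SUM(lvl) = 0 + 1 + 1 + 2 + 2 + 2 = 8.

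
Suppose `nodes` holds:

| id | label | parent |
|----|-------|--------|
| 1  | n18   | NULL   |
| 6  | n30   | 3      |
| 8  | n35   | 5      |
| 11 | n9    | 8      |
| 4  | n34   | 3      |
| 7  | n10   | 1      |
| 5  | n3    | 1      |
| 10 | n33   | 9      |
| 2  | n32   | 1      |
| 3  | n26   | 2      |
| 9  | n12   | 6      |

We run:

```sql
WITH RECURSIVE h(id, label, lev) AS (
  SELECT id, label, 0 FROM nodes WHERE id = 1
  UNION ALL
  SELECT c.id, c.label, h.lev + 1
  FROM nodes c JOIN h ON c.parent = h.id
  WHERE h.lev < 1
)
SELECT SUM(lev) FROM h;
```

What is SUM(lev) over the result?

Base: id=1 (n18) at lev 0.
Iteration 1: rows with parent in {1} -> n32 (id 2, lev 1), n3 (id 5, lev 1), n10 (id 7, lev 1).
Iteration 2: lev < 1 fails for all current rows; recursion stops.
SUM(lev) = 0 + 1 + 1 + 1 = 3.

3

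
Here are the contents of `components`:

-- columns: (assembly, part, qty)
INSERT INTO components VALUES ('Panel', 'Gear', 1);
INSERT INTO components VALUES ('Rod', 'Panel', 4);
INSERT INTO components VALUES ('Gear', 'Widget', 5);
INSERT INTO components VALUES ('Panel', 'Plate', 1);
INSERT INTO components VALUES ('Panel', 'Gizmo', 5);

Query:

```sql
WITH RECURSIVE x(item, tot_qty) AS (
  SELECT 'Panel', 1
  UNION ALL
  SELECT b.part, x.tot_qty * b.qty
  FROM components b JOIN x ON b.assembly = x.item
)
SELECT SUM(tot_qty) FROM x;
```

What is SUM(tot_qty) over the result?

13

Base: (Panel, tot_qty=1).
Iteration 1: components of {Panel} -> Gear = 1*1 = 1, Gizmo = 1*5 = 5, Plate = 1*1 = 1.
Iteration 2: components of {Gear,Gizmo,Plate} -> Widget = 1*5 = 5.
Iteration 3: no further components; recursion stops.
SUM(tot_qty) = 1 + 5 + 1 + 1 + 5 = 13.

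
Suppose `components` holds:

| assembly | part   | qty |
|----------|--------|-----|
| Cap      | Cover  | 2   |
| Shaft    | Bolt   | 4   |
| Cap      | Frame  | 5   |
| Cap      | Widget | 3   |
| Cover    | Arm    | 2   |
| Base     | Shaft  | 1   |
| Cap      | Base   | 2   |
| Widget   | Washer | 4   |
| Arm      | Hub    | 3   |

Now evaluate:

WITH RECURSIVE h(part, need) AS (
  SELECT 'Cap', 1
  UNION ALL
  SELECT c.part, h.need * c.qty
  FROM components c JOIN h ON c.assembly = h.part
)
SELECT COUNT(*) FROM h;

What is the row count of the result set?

10

Base: (Cap, need=1).
Iteration 1: components of {Cap} -> Base = 1*2 = 2, Cover = 1*2 = 2, Frame = 1*5 = 5, Widget = 1*3 = 3.
Iteration 2: components of {Base,Cover,Frame,Widget} -> Arm = 2*2 = 4, Shaft = 2*1 = 2, Washer = 3*4 = 12.
Iteration 3: components of {Arm,Shaft,Washer} -> Bolt = 2*4 = 8, Hub = 4*3 = 12.
Iteration 4: no further components; recursion stops.
Total rows emitted: 10.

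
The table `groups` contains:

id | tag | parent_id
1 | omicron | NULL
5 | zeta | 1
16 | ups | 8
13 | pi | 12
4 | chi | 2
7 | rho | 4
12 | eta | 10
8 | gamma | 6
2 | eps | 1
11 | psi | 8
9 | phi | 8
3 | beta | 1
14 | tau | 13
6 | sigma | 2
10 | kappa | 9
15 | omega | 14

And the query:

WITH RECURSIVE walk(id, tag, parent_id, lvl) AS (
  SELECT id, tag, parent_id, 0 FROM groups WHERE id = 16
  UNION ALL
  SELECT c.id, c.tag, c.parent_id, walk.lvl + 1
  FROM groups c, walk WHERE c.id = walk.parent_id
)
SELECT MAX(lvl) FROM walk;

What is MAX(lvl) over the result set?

4

Base: id=16 (ups), parent_id=8, lvl 0.
Iteration 1: join on id=8 -> gamma (id 8, parent_id=6, lvl 1).
Iteration 2: join on id=6 -> sigma (id 6, parent_id=2, lvl 2).
Iteration 3: join on id=2 -> eps (id 2, parent_id=1, lvl 3).
Iteration 4: join on id=1 -> omicron (id 1, parent_id=NULL, lvl 4).
Iteration 5: parent_id is NULL; no match; recursion stops.
lvl values: 0, 1, 2, 3, 4; the maximum is 4.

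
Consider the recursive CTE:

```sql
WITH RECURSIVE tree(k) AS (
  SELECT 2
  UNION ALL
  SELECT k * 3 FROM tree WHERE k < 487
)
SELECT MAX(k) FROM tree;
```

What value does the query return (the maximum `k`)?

Base: k=2.
Iteration 1: 2 < 487 holds -> k = 2 * 3 = 6.
Iteration 2: 6 < 487 holds -> k = 6 * 3 = 18.
Iteration 3: 18 < 487 holds -> k = 18 * 3 = 54.
Iteration 4: 54 < 487 holds -> k = 54 * 3 = 162.
Iteration 5: 162 < 487 holds -> k = 162 * 3 = 486.
Iteration 6: 486 < 487 holds -> k = 486 * 3 = 1458.
Iteration 7: 1458 < 487 fails; recursion stops.
k values: 2, 6, 18, 54, 162, 486, 1458; the maximum is 1458.

1458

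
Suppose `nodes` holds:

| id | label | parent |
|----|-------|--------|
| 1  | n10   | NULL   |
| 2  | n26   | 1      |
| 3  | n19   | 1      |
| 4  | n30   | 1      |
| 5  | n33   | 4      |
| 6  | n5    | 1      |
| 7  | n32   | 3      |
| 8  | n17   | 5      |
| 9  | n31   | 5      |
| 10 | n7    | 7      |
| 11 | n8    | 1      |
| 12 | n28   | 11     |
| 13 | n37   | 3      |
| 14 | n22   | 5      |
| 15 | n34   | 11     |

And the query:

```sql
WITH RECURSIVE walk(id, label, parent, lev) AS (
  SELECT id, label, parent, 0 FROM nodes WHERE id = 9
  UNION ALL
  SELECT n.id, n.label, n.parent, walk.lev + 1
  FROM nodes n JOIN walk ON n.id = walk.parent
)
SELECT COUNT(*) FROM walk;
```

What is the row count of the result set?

Base: id=9 (n31), parent=5, lev 0.
Iteration 1: join on id=5 -> n33 (id 5, parent=4, lev 1).
Iteration 2: join on id=4 -> n30 (id 4, parent=1, lev 2).
Iteration 3: join on id=1 -> n10 (id 1, parent=NULL, lev 3).
Iteration 4: parent is NULL; no match; recursion stops.
Total rows emitted: 4.

4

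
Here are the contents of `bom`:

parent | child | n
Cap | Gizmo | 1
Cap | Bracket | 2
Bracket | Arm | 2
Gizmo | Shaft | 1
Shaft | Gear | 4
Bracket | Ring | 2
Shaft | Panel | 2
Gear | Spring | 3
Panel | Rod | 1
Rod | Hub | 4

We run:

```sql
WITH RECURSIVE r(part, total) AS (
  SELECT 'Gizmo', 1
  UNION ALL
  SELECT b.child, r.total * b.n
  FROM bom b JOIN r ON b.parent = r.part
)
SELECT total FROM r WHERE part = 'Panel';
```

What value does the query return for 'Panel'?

2

Base: (Gizmo, total=1).
Iteration 1: components of {Gizmo} -> Shaft = 1*1 = 1.
Iteration 2: components of {Shaft} -> Gear = 1*4 = 4, Panel = 1*2 = 2.
Iteration 3: components of {Gear,Panel} -> Rod = 2*1 = 2, Spring = 4*3 = 12.
Iteration 4: components of {Rod,Spring} -> Hub = 2*4 = 8.
Iteration 5: no further components; recursion stops.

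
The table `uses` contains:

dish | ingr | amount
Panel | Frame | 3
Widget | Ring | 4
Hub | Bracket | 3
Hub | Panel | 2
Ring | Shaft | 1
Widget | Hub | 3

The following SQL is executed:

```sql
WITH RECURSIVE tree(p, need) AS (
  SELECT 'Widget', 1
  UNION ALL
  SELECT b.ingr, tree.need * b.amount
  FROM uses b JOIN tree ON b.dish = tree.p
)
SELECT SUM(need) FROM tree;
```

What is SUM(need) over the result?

45

Base: (Widget, need=1).
Iteration 1: components of {Widget} -> Hub = 1*3 = 3, Ring = 1*4 = 4.
Iteration 2: components of {Hub,Ring} -> Bracket = 3*3 = 9, Panel = 3*2 = 6, Shaft = 4*1 = 4.
Iteration 3: components of {Bracket,Panel,Shaft} -> Frame = 6*3 = 18.
Iteration 4: no further components; recursion stops.
SUM(need) = 1 + 3 + 4 + 6 + 9 + 4 + 18 = 45.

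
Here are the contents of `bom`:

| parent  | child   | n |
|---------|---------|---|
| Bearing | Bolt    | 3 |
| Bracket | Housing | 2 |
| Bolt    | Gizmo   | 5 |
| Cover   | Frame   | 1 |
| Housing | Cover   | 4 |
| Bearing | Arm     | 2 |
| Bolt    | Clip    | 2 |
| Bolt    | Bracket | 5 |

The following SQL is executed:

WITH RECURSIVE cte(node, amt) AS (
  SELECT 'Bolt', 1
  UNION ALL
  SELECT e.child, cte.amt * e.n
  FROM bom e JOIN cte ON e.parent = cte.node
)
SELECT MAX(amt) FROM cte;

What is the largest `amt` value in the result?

Base: (Bolt, amt=1).
Iteration 1: components of {Bolt} -> Bracket = 1*5 = 5, Clip = 1*2 = 2, Gizmo = 1*5 = 5.
Iteration 2: components of {Bracket,Clip,Gizmo} -> Housing = 5*2 = 10.
Iteration 3: components of {Housing} -> Cover = 10*4 = 40.
Iteration 4: components of {Cover} -> Frame = 40*1 = 40.
Iteration 5: no further components; recursion stops.
amt values: 1, 2, 5, 5, 10, 40, 40; the maximum is 40.

40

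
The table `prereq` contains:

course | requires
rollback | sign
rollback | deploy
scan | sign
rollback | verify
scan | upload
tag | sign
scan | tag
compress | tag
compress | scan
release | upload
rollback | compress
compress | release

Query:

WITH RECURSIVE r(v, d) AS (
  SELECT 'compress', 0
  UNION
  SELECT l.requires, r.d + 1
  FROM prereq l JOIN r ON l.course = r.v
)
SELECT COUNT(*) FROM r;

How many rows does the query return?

Base: (compress, d=0).
Iteration 1: edges from {compress} -> (release, d=1), (scan, d=1), (tag, d=1).
Iteration 2: edges from {release,scan,tag} -> (sign, d=2), (tag, d=2), (upload, d=2). [UNION drops 2 duplicate row(s)]
Iteration 3: edges from {sign,tag,upload} -> (sign, d=3).
Iteration 4: no outgoing edges from {sign}; recursion stops.
Total rows emitted: 8.

8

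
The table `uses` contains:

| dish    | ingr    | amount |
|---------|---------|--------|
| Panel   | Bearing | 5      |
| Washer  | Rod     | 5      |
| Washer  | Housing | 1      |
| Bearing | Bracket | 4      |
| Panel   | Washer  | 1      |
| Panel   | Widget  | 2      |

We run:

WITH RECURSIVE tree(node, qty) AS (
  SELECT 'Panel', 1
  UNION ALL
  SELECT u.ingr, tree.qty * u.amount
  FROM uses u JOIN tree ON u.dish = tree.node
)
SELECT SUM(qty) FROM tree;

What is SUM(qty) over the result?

Base: (Panel, qty=1).
Iteration 1: components of {Panel} -> Bearing = 1*5 = 5, Washer = 1*1 = 1, Widget = 1*2 = 2.
Iteration 2: components of {Bearing,Washer,Widget} -> Bracket = 5*4 = 20, Housing = 1*1 = 1, Rod = 1*5 = 5.
Iteration 3: no further components; recursion stops.
SUM(qty) = 1 + 1 + 2 + 5 + 5 + 1 + 20 = 35.

35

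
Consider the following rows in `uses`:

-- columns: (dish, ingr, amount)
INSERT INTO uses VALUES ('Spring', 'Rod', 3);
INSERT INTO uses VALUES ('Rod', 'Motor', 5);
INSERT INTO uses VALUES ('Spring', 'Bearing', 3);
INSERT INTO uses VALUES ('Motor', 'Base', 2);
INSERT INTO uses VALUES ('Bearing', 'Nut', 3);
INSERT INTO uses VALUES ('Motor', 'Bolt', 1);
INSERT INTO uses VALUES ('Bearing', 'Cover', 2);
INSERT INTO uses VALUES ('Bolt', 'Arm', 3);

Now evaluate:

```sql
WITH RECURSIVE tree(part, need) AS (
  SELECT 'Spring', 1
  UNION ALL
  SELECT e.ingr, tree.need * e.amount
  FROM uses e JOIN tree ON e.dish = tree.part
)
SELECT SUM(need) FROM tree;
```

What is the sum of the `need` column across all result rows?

Base: (Spring, need=1).
Iteration 1: components of {Spring} -> Bearing = 1*3 = 3, Rod = 1*3 = 3.
Iteration 2: components of {Bearing,Rod} -> Cover = 3*2 = 6, Motor = 3*5 = 15, Nut = 3*3 = 9.
Iteration 3: components of {Cover,Motor,Nut} -> Base = 15*2 = 30, Bolt = 15*1 = 15.
Iteration 4: components of {Base,Bolt} -> Arm = 15*3 = 45.
Iteration 5: no further components; recursion stops.
SUM(need) = 1 + 3 + 3 + 15 + 9 + 6 + 30 + 15 + 45 = 127.

127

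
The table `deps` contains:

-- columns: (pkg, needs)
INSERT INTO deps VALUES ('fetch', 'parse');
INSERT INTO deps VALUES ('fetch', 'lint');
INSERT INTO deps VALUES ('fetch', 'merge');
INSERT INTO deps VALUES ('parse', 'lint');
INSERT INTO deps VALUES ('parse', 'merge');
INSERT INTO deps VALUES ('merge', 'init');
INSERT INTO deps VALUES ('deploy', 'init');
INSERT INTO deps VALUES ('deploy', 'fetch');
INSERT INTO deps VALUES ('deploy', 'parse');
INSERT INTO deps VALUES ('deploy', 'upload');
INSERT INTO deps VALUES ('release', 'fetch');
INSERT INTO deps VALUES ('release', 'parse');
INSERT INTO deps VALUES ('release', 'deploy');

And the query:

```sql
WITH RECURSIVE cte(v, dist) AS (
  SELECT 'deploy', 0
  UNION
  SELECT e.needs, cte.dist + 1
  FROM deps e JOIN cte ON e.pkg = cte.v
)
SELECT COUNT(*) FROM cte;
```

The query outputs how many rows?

Base: (deploy, dist=0).
Iteration 1: edges from {deploy} -> (fetch, dist=1), (init, dist=1), (parse, dist=1), (upload, dist=1).
Iteration 2: edges from {fetch,init,parse,upload} -> (lint, dist=2), (merge, dist=2), (parse, dist=2). [UNION drops 2 duplicate row(s)]
Iteration 3: edges from {lint,merge,parse} -> (init, dist=3), (lint, dist=3), (merge, dist=3).
Iteration 4: edges from {init,lint,merge} -> (init, dist=4).
Iteration 5: no outgoing edges from {init}; recursion stops.
Total rows emitted: 12.

12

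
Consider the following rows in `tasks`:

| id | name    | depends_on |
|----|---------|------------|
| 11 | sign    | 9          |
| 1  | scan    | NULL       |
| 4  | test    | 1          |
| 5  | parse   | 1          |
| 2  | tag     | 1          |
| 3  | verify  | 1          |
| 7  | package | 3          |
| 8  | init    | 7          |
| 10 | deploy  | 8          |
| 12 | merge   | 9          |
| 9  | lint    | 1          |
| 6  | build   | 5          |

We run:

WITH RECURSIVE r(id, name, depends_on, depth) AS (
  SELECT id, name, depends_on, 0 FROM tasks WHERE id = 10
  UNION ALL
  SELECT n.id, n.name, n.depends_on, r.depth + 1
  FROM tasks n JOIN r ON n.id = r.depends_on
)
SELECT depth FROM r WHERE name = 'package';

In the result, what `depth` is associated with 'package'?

Base: id=10 (deploy), depends_on=8, depth 0.
Iteration 1: join on id=8 -> init (id 8, depends_on=7, depth 1).
Iteration 2: join on id=7 -> package (id 7, depends_on=3, depth 2).
Iteration 3: join on id=3 -> verify (id 3, depends_on=1, depth 3).
Iteration 4: join on id=1 -> scan (id 1, depends_on=NULL, depth 4).
Iteration 5: depends_on is NULL; no match; recursion stops.

2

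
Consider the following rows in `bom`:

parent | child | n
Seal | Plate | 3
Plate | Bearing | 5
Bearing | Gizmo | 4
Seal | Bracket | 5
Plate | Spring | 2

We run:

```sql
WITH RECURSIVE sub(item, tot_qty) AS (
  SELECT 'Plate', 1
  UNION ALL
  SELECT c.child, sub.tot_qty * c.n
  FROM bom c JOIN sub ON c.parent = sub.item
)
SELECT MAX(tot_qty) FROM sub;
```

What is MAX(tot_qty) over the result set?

Base: (Plate, tot_qty=1).
Iteration 1: components of {Plate} -> Bearing = 1*5 = 5, Spring = 1*2 = 2.
Iteration 2: components of {Bearing,Spring} -> Gizmo = 5*4 = 20.
Iteration 3: no further components; recursion stops.
tot_qty values: 1, 5, 2, 20; the maximum is 20.

20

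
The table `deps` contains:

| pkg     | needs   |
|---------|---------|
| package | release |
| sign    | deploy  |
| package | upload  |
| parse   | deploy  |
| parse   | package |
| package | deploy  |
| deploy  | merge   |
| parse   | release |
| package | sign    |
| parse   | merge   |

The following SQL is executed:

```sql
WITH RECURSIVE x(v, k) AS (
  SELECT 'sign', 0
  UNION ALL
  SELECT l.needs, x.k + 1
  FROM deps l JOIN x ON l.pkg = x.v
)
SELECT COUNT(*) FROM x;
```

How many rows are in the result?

Base: (sign, k=0).
Iteration 1: edges from {sign} -> (deploy, k=1).
Iteration 2: edges from {deploy} -> (merge, k=2).
Iteration 3: no outgoing edges from {merge}; recursion stops.
Total rows emitted: 3.

3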